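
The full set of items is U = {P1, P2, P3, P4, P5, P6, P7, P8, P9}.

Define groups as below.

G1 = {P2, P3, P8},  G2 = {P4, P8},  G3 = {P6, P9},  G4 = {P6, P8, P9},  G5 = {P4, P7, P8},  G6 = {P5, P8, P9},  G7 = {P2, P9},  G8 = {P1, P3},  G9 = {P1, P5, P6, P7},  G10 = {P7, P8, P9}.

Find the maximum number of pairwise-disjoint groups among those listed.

G2, G7, G9 are pairwise disjoint (G2={P4,P8}; G7={P2,P9}; G9={P1,P5,P6,P7}).
Every remaining group overlaps one of these, and no 4 of the listed groups are pairwise disjoint, so 3 is the maximum.

3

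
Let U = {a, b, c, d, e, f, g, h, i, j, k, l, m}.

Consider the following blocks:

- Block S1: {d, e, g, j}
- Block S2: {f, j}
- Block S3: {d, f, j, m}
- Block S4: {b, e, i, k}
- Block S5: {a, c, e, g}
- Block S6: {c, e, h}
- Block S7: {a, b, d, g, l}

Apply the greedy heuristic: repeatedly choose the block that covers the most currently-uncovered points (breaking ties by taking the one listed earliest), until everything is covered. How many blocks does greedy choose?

Greedy: pick S7 (covers 5 new) → pick S3 (covers 3 new) → pick S4 (covers 3 new) → pick S6 (covers 2 new). Total picks: 4.

4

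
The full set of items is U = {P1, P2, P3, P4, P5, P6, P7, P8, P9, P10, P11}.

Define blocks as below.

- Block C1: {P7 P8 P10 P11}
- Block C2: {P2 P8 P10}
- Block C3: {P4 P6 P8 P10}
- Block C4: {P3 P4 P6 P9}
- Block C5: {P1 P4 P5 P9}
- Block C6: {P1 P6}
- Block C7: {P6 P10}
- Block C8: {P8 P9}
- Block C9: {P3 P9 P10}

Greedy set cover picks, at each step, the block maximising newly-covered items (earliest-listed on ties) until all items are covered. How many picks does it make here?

4

Greedy: pick C1 (covers 4 new) → pick C4 (covers 4 new) → pick C5 (covers 2 new) → pick C2 (covers 1 new). Total picks: 4.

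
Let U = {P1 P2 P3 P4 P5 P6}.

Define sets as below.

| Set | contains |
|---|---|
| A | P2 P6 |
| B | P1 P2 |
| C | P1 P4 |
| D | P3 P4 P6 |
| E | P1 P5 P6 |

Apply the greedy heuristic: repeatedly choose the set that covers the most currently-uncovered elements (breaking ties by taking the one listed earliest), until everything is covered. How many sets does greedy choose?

Greedy: pick D (covers 3 new) → pick B (covers 2 new) → pick E (covers 1 new). Total picks: 3.

3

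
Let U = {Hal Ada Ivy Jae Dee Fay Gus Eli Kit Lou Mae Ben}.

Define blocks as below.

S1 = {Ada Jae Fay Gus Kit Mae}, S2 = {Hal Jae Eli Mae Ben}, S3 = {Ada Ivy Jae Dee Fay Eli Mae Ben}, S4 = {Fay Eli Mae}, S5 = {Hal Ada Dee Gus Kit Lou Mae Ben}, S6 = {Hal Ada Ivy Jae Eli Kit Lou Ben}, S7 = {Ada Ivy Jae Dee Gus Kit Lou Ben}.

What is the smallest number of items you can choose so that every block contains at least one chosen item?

Take H = {Ada, Mae}. Each listed block contains at least one of these, so H is a hitting set of size 2.
The blocks S4, S7 are pairwise disjoint, so any hitting set needs a separate item for each — at least 2. Hence 2 is optimal.

2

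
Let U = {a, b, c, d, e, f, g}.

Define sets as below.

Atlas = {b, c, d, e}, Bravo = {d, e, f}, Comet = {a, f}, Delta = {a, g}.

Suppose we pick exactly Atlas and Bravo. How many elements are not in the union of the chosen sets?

Union of Atlas, Bravo = {b, c, d, e, f}.
Not covered: a, g — 2 elements.

2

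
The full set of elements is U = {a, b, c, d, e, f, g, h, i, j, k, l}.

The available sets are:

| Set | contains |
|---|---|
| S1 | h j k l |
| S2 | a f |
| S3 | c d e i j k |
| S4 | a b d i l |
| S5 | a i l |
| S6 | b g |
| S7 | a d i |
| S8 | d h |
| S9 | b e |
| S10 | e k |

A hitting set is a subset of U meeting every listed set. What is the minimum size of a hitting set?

Take T = {a, b, e, h}. Each listed set contains at least one of these, so T is a hitting set of size 4.
The sets S2, S6, S8, S10 are pairwise disjoint, so any hitting set needs a separate element for each — at least 4. Hence 4 is optimal.

4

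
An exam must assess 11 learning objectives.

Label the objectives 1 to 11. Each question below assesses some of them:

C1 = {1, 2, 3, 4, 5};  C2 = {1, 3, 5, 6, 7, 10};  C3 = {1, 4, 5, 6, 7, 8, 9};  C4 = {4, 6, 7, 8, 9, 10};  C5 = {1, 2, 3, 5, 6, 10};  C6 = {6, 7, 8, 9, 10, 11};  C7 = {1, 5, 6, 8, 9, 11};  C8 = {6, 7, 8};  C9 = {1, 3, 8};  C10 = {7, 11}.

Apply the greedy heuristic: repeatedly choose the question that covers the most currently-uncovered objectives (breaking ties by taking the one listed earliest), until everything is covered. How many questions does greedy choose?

Greedy: pick C3 (covers 7 new) → pick C5 (covers 3 new) → pick C6 (covers 1 new). Total picks: 3.
(The true minimum cover uses only 2 questions, so greedy is not optimal here.)

3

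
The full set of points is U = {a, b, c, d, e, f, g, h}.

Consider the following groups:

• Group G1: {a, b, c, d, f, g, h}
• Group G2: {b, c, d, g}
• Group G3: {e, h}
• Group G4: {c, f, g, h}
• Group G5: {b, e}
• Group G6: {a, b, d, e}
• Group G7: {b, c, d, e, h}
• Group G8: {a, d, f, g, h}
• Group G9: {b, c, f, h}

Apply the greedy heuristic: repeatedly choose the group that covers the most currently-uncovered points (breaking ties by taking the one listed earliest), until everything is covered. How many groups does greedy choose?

2

Greedy: pick G1 (covers 7 new) → pick G3 (covers 1 new). Total picks: 2.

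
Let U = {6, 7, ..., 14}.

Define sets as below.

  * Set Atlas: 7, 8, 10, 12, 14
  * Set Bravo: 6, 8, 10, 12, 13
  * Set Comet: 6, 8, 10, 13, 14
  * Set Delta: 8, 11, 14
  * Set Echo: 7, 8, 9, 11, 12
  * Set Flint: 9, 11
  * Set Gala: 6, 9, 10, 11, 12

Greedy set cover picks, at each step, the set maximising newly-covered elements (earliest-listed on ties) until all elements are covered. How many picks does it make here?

3

Greedy: pick Atlas (covers 5 new) → pick Gala (covers 3 new) → pick Bravo (covers 1 new). Total picks: 3.
(The true minimum cover uses only 2 sets, so greedy is not optimal here.)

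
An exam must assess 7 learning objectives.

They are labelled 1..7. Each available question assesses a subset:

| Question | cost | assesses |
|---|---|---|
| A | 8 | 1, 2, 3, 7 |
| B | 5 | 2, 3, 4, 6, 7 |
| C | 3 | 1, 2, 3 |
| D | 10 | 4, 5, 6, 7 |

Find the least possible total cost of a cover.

C, D together cover every objective (C ∪ D = {1, 2, 3, 4, 5, 6, 7}); total cost 3 + 10 = 13.
The greedy pick B, C, D costs 18; no covering selection beats 13.

13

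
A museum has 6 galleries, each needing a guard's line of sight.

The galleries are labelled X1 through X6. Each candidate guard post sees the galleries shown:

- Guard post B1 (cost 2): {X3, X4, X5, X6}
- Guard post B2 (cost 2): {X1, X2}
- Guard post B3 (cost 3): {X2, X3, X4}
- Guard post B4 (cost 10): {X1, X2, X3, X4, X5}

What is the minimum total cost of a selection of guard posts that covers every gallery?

B1, B2 together cover every gallery (B1 ∪ B2 = {X1, X2, X3, X4, X5, X6}); total cost 2 + 2 = 4.
No covering selection has total cost below 4.

4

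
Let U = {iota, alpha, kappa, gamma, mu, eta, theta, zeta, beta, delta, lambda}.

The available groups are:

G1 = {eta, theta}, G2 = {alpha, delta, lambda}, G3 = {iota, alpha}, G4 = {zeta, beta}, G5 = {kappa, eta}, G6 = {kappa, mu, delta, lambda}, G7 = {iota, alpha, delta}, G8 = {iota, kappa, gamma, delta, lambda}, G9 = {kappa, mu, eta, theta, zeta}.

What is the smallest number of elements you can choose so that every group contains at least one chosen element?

4

Take H = {alpha, kappa, theta, beta}. Each listed group contains at least one of these, so H is a hitting set of size 4.
The groups G1, G3, G4, G6 are pairwise disjoint, so any hitting set needs a separate element for each — at least 4. Hence 4 is optimal.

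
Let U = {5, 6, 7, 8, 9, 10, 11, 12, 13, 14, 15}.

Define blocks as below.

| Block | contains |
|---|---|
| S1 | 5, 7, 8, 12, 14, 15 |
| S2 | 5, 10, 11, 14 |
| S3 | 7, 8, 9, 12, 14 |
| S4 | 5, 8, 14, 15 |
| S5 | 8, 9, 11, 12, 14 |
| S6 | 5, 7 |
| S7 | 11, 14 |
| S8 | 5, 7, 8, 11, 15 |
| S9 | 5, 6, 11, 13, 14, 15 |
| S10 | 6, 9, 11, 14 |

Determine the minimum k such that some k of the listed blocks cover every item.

S2 and S3 and S9 together: S2 ∪ S3 ∪ S9 = {5, 6, 7, 8, 9, 10, 11, 12, 13, 14, 15} — every item is covered.
Only S2 contains 10, so S2 is forced; the remaining 7 items need at least 2 more blocks (each remaining block adds at most 4) — so at least 3 blocks are needed, and 3 is optimal.

3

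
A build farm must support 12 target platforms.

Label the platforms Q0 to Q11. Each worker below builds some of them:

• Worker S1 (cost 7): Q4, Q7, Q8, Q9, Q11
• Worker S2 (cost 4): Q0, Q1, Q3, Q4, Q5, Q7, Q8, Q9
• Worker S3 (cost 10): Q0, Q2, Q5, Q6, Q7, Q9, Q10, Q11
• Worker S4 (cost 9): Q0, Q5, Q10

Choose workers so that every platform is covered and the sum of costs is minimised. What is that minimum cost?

14

S2, S3 together cover every platform (S2 ∪ S3 = {Q0, Q1, Q2, Q3, Q4, Q5, Q6, Q7, Q8, Q9, Q10, Q11}); total cost 4 + 10 = 14.
No covering selection has total cost below 14.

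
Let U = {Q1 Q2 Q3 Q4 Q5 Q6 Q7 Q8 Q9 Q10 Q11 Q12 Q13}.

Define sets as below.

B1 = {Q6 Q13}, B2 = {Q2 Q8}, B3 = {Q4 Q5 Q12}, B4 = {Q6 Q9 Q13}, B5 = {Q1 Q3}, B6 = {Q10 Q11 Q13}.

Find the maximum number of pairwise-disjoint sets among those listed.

4

B2, B3, B5, B6 are pairwise disjoint (B2={Q2,Q8}; B3={Q4,Q5,Q12}; B5={Q1,Q3}; B6={Q10,Q11,Q13}).
Every remaining set overlaps one of these, and no 5 of the listed sets are pairwise disjoint, so 4 is the maximum.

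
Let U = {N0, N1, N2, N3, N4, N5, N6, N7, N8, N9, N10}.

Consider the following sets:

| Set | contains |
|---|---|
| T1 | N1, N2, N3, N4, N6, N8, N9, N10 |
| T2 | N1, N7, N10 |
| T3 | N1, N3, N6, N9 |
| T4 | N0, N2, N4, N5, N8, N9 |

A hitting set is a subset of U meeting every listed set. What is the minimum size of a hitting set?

2

Take H = {N1, N2}. Each listed set contains at least one of these, so H is a hitting set of size 2.
The sets T2, T4 are pairwise disjoint, so any hitting set needs a separate point for each — at least 2. Hence 2 is optimal.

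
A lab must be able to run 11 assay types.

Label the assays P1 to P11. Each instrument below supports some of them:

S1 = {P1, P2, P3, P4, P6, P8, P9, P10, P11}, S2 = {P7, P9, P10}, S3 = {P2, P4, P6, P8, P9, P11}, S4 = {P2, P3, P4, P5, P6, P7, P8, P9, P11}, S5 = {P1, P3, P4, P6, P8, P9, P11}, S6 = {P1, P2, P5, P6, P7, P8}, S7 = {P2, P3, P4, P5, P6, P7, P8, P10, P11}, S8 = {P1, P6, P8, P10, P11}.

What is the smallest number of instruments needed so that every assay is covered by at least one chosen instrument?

Take {S5, S7}. Their union is {P1, P2, P3, P4, P5, P6, P7, P8, P9, P10, P11}, which is all 11 assays.
No single instrument has all 11 assays (the largest, S1, has 9), so 2 is optimal.

2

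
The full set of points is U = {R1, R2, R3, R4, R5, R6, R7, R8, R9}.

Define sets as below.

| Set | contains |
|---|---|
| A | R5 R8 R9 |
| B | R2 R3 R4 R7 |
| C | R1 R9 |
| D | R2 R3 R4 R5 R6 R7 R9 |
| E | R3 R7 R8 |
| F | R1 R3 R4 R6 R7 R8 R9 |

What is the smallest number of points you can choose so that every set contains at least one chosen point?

2

The 2 points {R3, R9} hit every set.
The sets B, C are pairwise disjoint, so any hitting set needs a separate point for each — at least 2. Hence 2 is optimal.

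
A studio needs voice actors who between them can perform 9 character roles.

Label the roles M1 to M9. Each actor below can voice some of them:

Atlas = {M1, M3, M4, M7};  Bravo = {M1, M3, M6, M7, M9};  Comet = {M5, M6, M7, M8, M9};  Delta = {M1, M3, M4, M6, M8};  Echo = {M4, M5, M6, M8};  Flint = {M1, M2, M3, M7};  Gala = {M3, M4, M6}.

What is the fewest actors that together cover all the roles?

Take {Comet, Echo, Flint}. Their union is {M1, M2, M3, M4, M5, M6, M7, M8, M9}, which is all 9 roles.
Only Flint contains M2, so Flint is forced; the remaining 5 roles need at least 2 more actors (each remaining actor adds at most 4) — so at least 3 actors are needed, and 3 is optimal.

3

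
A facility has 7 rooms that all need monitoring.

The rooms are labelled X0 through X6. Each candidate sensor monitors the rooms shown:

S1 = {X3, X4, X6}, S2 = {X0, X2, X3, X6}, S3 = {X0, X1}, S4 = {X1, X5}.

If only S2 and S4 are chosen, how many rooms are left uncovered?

1

Union of S2, S4 = {X0, X1, X2, X3, X5, X6}.
Not covered: X4 — 1 room.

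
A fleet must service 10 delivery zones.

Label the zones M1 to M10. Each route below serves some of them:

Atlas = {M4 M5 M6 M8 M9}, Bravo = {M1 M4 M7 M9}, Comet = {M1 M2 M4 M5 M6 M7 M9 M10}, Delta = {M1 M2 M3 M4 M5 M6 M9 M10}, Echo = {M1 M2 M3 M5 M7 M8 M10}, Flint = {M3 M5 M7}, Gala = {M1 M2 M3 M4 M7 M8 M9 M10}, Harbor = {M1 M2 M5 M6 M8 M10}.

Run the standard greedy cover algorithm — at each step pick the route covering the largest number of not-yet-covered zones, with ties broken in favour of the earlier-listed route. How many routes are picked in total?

Greedy: pick Comet (covers 8 new) → pick Echo (covers 2 new). Total picks: 2.

2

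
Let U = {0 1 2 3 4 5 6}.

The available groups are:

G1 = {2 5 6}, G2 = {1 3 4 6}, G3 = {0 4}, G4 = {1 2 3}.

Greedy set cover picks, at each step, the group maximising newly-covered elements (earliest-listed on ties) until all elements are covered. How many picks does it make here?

Greedy: pick G2 (covers 4 new) → pick G1 (covers 2 new) → pick G3 (covers 1 new). Total picks: 3.

3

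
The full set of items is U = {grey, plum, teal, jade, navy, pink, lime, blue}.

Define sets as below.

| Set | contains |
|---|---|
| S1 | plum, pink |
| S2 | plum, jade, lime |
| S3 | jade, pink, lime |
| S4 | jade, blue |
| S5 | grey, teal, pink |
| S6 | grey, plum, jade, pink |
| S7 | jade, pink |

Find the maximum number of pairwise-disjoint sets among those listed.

2

S1, S4 are pairwise disjoint (S1={plum,pink}; S4={jade,blue}).
Every remaining set overlaps one of these, and no 3 of the listed sets are pairwise disjoint, so 2 is the maximum.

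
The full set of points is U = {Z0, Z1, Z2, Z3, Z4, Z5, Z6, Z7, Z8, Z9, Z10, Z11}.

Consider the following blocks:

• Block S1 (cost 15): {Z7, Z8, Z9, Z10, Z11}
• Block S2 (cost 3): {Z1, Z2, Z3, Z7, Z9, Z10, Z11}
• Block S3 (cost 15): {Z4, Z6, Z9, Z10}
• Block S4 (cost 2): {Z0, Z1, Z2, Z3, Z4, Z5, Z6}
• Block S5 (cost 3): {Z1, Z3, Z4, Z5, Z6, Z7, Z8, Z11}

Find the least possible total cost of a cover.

8

S2, S4, S5 together cover every point (S2 ∪ S4 ∪ S5 = {Z0, Z1, Z2, Z3, Z4, Z5, Z6, Z7, Z8, Z9, Z10, Z11}); total cost 3 + 2 + 3 = 8.
No covering selection has total cost below 8.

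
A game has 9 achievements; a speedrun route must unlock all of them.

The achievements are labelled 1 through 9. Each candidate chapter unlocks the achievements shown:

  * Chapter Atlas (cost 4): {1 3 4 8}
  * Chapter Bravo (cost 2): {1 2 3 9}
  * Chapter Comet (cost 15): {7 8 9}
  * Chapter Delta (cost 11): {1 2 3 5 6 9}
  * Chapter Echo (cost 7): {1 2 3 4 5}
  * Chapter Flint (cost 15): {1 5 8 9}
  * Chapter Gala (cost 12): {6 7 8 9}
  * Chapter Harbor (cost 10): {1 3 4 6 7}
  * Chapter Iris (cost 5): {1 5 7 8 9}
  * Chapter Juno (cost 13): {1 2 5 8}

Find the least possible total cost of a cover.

Bravo, Harbor, Iris together cover every achievement (Bravo ∪ Harbor ∪ Iris = {1, 2, 3, 4, 5, 6, 7, 8, 9}); total cost 2 + 10 + 5 = 17.
The greedy pick Bravo, Iris, Atlas, Harbor costs 21; no covering selection beats 17.

17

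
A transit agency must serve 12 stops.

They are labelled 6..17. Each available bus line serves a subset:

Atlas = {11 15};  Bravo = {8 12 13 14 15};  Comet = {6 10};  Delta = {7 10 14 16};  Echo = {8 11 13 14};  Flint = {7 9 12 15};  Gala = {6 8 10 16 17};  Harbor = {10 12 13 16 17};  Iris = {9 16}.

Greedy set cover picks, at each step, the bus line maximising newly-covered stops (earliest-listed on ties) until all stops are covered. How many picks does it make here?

4

Greedy: pick Bravo (covers 5 new) → pick Gala (covers 4 new) → pick Flint (covers 2 new) → pick Atlas (covers 1 new). Total picks: 4.
(The true minimum cover uses only 3 bus lines, so greedy is not optimal here.)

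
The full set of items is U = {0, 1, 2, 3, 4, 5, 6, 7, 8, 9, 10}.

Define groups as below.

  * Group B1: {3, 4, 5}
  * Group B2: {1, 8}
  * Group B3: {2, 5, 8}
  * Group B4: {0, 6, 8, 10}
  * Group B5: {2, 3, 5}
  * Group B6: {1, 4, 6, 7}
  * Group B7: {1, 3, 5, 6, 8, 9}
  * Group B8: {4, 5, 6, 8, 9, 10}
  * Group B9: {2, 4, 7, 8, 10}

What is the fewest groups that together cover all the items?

3

Take {B4, B7, B9}. Their union is {0, 1, 2, 3, 4, 5, 6, 7, 8, 9, 10}, which is all 11 items.
Only B4 contains 0, so B4 is forced; the remaining 7 items need at least 2 more groups (each remaining group adds at most 4) — so at least 3 groups are needed, and 3 is optimal.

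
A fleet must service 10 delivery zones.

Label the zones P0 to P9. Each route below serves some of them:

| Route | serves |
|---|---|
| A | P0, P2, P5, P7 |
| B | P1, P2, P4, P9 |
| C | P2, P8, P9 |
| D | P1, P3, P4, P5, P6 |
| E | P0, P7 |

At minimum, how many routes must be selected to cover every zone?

3

Take {A, C, D}. Their union is {P0, P1, P2, P3, P4, P5, P6, P7, P8, P9}, which is all 10 zones.
Only D contains P3, so D is forced; the remaining 5 zones need at least 2 more routes (each remaining route adds at most 3) — so at least 3 routes are needed, and 3 is optimal.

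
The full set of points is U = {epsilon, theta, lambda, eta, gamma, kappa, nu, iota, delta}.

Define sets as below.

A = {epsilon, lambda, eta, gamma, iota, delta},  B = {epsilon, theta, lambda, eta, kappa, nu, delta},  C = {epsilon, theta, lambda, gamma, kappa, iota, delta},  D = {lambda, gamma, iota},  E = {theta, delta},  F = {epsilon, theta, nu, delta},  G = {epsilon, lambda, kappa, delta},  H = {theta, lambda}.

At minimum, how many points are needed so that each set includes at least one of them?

2

T = {lambda, delta} meets every set (each contains at least one member of T), and |T| = 2.
The sets D, E are pairwise disjoint, so any hitting set needs a separate point for each — at least 2. Hence 2 is optimal.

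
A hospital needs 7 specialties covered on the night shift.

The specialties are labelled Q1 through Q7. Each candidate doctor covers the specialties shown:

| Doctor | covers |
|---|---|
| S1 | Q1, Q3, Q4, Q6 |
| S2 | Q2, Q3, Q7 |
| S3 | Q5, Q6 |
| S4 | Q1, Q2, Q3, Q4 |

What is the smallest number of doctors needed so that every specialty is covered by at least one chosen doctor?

3

S2 and S3 and S4 together: S2 ∪ S3 ∪ S4 = {Q1, Q2, Q3, Q4, Q5, Q6, Q7} — every specialty is covered.
Only S3 contains Q5, so S3 is forced; the remaining 5 specialties need at least 2 more doctors (each remaining doctor adds at most 4) — so at least 3 doctors are needed, and 3 is optimal.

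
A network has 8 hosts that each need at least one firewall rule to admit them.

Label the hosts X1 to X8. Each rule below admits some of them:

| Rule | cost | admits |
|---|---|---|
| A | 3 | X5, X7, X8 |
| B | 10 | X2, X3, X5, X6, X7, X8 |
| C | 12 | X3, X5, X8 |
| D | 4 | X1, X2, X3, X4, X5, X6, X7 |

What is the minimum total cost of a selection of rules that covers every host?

7

A, D together cover every host (A ∪ D = {X1, X2, X3, X4, X5, X6, X7, X8}); total cost 3 + 4 = 7.
No covering selection has total cost below 7.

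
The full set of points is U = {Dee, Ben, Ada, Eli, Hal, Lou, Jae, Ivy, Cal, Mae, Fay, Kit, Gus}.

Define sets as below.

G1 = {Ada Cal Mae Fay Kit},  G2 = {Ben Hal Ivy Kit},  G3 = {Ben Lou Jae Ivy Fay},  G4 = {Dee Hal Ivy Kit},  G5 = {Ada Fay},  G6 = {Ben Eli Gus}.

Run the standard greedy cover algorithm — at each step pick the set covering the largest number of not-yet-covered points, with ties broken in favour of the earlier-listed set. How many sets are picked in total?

Greedy: pick G1 (covers 5 new) → pick G3 (covers 4 new) → pick G4 (covers 2 new) → pick G6 (covers 2 new). Total picks: 4.

4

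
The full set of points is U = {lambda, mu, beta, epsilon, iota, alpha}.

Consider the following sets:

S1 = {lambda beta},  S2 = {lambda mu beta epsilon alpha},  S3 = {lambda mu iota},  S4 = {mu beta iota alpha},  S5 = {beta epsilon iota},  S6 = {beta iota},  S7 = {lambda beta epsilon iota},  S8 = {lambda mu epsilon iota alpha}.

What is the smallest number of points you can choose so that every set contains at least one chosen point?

The 2 points {lambda, beta} hit every set.
No single point lies in every set, so at least 2 are needed and 2 is optimal.

2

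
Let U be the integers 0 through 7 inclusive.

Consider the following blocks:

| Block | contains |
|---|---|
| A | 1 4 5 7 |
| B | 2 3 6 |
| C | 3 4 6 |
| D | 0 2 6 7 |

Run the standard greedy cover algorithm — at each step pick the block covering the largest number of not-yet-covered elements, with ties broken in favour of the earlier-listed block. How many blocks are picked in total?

Greedy: pick A (covers 4 new) → pick B (covers 3 new) → pick D (covers 1 new). Total picks: 3.

3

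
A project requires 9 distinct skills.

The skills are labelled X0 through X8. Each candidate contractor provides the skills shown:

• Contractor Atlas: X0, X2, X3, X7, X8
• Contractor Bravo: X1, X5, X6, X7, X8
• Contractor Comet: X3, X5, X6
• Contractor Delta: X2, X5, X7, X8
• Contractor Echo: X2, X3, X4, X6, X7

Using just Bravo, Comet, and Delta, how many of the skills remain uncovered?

2

Union of Bravo, Comet, Delta = {X1, X2, X3, X5, X6, X7, X8}.
Not covered: X0, X4 — 2 skills.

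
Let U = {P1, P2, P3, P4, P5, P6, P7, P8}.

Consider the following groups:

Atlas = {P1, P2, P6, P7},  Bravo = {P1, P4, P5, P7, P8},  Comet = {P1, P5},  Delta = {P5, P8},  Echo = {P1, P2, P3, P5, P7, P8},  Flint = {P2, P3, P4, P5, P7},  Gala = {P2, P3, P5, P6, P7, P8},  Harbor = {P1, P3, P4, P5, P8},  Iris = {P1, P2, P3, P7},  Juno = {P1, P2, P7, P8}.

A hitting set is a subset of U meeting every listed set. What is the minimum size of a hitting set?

2

The 2 items {P1, P5} hit every group.
The groups Delta, Iris are pairwise disjoint, so any hitting set needs a separate item for each — at least 2. Hence 2 is optimal.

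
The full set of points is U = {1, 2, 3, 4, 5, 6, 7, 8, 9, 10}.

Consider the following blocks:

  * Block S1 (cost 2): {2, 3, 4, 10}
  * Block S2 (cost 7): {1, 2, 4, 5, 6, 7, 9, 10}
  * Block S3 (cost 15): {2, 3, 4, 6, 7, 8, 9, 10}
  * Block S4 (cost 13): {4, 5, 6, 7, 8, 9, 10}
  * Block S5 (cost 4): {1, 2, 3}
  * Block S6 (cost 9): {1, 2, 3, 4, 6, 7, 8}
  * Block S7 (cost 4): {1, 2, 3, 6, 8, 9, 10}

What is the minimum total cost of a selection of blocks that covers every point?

11

S2, S7 together cover every point (S2 ∪ S7 = {1, 2, 3, 4, 5, 6, 7, 8, 9, 10}); total cost 7 + 4 = 11.
The greedy pick S1, S7, S2 costs 13; no covering selection beats 11.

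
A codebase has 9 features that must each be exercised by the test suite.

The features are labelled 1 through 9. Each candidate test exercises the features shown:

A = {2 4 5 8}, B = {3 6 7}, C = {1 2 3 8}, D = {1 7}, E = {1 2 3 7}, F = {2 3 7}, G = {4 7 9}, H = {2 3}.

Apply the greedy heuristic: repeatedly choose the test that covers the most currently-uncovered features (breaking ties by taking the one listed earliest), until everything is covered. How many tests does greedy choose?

4

Greedy: pick A (covers 4 new) → pick B (covers 3 new) → pick C (covers 1 new) → pick G (covers 1 new). Total picks: 4.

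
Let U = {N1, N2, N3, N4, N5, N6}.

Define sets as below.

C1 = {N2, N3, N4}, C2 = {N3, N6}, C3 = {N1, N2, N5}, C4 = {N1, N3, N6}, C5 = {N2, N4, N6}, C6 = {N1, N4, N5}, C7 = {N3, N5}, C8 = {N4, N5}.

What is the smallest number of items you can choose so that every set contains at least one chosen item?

3

The 3 items {N4, N5, N6} hit every set.
No choice of 2 items meets every set, so 3 is the minimum.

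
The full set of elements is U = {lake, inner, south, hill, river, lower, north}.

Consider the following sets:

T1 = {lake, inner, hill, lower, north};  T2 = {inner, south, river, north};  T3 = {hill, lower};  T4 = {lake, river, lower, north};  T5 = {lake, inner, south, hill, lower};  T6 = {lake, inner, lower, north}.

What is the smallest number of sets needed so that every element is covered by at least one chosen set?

T4 and T5 cover everything between them: the union {lake, inner, south, hill, river, lower, north} is all of U.
No single set has all 7 elements (the largest, T1, has 5), so 2 is optimal.

2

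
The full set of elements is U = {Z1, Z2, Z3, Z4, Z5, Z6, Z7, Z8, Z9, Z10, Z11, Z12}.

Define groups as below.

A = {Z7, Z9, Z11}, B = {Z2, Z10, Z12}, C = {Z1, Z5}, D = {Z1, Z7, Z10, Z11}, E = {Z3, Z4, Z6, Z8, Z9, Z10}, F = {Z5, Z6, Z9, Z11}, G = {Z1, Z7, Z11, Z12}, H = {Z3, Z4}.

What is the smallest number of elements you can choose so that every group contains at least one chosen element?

4

T = {Z1, Z2, Z4, Z9} meets every group (each contains at least one member of T), and |T| = 4.
The groups A, B, C, H are pairwise disjoint, so any hitting set needs a separate element for each — at least 4. Hence 4 is optimal.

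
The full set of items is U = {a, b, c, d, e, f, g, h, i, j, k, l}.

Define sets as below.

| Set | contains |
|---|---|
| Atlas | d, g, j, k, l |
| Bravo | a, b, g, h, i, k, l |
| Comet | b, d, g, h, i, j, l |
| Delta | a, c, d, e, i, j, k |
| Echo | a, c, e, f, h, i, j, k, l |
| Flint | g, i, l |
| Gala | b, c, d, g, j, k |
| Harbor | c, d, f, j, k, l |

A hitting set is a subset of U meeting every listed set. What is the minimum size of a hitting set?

T = {g, k} meets every set (each contains at least one member of T), and |T| = 2.
No single item lies in every set, so at least 2 are needed and 2 is optimal.

2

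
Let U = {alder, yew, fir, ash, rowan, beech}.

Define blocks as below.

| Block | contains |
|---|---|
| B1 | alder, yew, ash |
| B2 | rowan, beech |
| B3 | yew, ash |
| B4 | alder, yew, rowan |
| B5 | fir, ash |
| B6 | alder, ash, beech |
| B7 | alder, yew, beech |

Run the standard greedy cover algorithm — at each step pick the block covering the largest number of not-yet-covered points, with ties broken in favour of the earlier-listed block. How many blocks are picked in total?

3

Greedy: pick B1 (covers 3 new) → pick B2 (covers 2 new) → pick B5 (covers 1 new). Total picks: 3.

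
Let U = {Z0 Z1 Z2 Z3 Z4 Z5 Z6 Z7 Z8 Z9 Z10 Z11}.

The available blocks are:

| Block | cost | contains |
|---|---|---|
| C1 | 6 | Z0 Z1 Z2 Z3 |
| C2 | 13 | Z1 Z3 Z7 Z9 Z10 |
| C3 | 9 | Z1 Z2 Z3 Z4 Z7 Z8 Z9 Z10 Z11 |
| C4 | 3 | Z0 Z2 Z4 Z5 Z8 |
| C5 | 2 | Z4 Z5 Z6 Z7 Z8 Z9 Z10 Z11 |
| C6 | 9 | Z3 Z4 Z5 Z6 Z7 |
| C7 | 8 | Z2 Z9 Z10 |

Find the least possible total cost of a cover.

8

C1, C5 together cover every point (C1 ∪ C5 = {Z0, Z1, Z2, Z3, Z4, Z5, Z6, Z7, Z8, Z9, Z10, Z11}); total cost 6 + 2 = 8.
No covering selection has total cost below 8.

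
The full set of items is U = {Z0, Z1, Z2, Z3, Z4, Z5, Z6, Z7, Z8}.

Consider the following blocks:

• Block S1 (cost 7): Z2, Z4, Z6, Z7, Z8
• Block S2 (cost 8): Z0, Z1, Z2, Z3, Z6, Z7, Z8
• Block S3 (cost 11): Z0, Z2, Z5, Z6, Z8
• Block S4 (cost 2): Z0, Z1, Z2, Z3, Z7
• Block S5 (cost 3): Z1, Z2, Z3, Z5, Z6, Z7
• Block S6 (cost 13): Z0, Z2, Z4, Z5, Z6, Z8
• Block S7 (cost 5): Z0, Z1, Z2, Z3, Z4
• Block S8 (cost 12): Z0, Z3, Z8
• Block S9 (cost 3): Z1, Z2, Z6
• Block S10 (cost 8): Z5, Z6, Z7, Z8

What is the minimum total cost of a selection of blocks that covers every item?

12

S1, S4, S5 together cover every item (S1 ∪ S4 ∪ S5 = {Z0, Z1, Z2, Z3, Z4, Z5, Z6, Z7, Z8}); total cost 7 + 2 + 3 = 12.
No covering selection has total cost below 12.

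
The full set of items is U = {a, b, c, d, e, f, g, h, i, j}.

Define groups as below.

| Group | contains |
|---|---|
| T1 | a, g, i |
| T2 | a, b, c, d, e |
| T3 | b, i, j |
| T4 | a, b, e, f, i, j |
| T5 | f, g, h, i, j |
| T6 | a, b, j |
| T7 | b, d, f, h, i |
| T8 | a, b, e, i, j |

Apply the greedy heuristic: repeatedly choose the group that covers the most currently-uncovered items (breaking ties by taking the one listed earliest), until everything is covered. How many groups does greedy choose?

Greedy: pick T4 (covers 6 new) → pick T2 (covers 2 new) → pick T5 (covers 2 new). Total picks: 3.
(The true minimum cover uses only 2 groups, so greedy is not optimal here.)

3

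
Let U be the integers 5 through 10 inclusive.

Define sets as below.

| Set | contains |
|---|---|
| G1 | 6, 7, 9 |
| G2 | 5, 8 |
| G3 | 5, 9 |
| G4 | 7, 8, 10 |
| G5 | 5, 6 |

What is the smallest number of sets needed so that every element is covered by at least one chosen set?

G1 and G3 and G4 together: G1 ∪ G3 ∪ G4 = {5, 6, 7, 8, 9, 10} — every element is covered.
Only G4 contains 10, so G4 is forced; the remaining 3 elements need at least 2 more sets (each remaining set adds at most 2) — so at least 3 sets are needed, and 3 is optimal.

3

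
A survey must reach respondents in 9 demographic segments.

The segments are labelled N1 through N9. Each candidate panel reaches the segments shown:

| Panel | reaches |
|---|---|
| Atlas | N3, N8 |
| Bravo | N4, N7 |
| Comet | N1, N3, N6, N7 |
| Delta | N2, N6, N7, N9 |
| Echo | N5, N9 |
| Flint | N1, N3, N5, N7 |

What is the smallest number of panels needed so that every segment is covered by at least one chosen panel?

Atlas and Bravo and Delta and Flint together: Atlas ∪ Bravo ∪ Delta ∪ Flint = {N1, N2, N3, N4, N5, N6, N7, N8, N9} — every segment is covered.
Only Bravo contains N4, so Bravo is forced; the remaining 7 segments need at least 3 more panels (each remaining panel adds at most 3) — so at least 4 panels are needed, and 4 is optimal.

4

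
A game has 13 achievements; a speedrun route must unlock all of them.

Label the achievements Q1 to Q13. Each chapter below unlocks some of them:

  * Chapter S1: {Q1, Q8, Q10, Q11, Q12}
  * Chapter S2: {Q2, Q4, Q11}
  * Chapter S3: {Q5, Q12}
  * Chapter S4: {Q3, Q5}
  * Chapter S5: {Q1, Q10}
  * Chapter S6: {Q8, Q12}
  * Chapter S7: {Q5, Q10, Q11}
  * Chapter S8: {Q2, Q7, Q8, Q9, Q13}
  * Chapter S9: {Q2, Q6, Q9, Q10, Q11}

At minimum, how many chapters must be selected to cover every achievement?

5

S1 and S2 and S4 and S8 and S9 together: S1 ∪ S2 ∪ S4 ∪ S8 ∪ S9 = {Q1, Q2, Q3, Q4, Q5, Q6, Q7, Q8, Q9, Q10, Q11, Q12, Q13} — every achievement is covered.
No 4 of the 9 chapters cover everything (all 126 combinations miss at least one achievement), so 5 is optimal.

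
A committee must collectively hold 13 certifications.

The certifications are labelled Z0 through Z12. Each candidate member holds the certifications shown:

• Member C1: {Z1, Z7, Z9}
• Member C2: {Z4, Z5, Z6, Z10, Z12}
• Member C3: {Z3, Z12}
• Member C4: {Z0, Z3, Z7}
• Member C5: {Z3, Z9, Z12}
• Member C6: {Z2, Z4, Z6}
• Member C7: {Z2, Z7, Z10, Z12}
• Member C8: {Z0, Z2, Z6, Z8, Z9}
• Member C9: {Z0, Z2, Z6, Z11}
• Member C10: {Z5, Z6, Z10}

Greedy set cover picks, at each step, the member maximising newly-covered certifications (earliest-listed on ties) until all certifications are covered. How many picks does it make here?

5

Greedy: pick C2 (covers 5 new) → pick C8 (covers 4 new) → pick C1 (covers 2 new) → pick C3 (covers 1 new) → pick C9 (covers 1 new). Total picks: 5.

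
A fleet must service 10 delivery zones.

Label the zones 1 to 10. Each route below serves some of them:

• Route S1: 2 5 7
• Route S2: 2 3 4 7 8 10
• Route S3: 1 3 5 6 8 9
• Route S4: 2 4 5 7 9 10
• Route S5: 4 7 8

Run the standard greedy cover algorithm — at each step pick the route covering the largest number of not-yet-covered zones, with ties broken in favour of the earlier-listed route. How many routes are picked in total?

Greedy: pick S2 (covers 6 new) → pick S3 (covers 4 new). Total picks: 2.

2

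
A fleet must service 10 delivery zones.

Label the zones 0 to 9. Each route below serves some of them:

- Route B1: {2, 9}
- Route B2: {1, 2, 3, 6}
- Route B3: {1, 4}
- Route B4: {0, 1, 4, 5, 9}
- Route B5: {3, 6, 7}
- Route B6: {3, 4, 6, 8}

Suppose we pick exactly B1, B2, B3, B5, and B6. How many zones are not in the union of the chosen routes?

Union of B1, B2, B3, B5, B6 = {1, 2, 3, 4, 6, 7, 8, 9}.
Not covered: 0, 5 — 2 zones.

2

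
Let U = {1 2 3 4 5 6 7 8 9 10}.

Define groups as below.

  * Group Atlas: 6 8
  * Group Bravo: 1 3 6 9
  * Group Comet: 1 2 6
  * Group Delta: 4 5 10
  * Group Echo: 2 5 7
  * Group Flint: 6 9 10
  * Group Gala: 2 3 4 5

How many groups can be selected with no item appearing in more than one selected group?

2

Bravo, Echo are pairwise disjoint (Bravo={1,3,6,9}; Echo={2,5,7}).
Every remaining group overlaps one of these, and no 3 of the listed groups are pairwise disjoint, so 2 is the maximum.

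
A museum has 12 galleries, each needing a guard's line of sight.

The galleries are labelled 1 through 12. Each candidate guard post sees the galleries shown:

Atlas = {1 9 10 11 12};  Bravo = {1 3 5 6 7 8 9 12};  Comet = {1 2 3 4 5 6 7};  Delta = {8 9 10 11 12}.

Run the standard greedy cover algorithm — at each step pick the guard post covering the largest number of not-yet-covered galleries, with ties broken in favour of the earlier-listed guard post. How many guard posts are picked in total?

Greedy: pick Bravo (covers 8 new) → pick Atlas (covers 2 new) → pick Comet (covers 2 new). Total picks: 3.
(The true minimum cover uses only 2 guard posts, so greedy is not optimal here.)

3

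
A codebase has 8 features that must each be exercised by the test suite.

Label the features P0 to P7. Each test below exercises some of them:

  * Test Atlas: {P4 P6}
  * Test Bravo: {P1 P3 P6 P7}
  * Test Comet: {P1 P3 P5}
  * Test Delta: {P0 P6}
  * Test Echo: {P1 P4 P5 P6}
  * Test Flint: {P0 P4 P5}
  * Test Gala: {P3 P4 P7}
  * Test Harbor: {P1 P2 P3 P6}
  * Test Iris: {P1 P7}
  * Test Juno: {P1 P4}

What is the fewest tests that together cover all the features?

3

Flint and Gala and Harbor together: Flint ∪ Gala ∪ Harbor = {P0, P1, P2, P3, P4, P5, P6, P7} — every feature is covered.
Only Harbor contains P2, so Harbor is forced; the remaining 4 features need at least 2 more tests (each remaining test adds at most 3) — so at least 3 tests are needed, and 3 is optimal.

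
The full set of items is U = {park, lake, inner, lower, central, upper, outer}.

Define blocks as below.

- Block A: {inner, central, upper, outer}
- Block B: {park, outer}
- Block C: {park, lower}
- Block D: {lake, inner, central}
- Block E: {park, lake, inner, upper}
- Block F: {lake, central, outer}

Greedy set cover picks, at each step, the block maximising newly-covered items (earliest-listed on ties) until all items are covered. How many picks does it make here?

Greedy: pick A (covers 4 new) → pick C (covers 2 new) → pick D (covers 1 new). Total picks: 3.

3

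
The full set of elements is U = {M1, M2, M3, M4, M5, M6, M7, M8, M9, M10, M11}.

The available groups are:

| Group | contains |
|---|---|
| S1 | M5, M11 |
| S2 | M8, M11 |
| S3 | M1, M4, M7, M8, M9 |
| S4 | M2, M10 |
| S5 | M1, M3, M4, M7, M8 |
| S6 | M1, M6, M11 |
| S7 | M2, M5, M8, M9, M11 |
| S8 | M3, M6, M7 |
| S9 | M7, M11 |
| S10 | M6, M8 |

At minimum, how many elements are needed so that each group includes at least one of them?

Take H = {M6, M7, M10, M11}. Each listed group contains at least one of these, so H is a hitting set of size 4.
No choice of 3 elements meets every group, so 4 is the minimum.

4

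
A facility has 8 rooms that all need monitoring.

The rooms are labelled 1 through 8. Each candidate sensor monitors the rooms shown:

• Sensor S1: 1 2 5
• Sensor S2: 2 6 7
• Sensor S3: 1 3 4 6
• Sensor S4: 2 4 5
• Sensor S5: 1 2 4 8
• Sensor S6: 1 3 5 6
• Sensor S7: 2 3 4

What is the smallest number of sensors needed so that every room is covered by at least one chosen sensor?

3

Take {S2, S5, S6}. Their union is {1, 2, 3, 4, 5, 6, 7, 8}, which is all 8 rooms.
Only S2 contains 7, so S2 is forced; the remaining 5 rooms need at least 2 more sensors (each remaining sensor adds at most 3) — so at least 3 sensors are needed, and 3 is optimal.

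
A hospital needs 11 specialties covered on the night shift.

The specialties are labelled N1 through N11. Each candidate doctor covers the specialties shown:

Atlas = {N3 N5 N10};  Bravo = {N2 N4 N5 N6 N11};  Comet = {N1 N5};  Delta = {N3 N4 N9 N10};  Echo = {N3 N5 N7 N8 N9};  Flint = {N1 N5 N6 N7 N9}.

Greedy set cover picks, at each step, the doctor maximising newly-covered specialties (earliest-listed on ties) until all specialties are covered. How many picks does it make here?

4

Greedy: pick Bravo (covers 5 new) → pick Echo (covers 4 new) → pick Atlas (covers 1 new) → pick Comet (covers 1 new). Total picks: 4.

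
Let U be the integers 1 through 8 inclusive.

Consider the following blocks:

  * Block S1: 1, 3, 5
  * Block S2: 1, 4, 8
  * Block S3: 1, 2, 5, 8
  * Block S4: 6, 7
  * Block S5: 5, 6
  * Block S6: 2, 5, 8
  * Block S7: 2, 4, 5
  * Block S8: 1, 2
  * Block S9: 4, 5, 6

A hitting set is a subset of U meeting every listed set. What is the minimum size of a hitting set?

The 3 points {1, 5, 6} hit every block.
No choice of 2 points meets every block, so 3 is the minimum.

3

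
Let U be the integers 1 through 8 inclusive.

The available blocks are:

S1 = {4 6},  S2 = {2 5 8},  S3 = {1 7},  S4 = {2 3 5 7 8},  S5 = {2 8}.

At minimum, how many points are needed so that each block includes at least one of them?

3

Take H = {1, 2, 4}. Each listed block contains at least one of these, so H is a hitting set of size 3.
The blocks S1, S3, S5 are pairwise disjoint, so any hitting set needs a separate point for each — at least 3. Hence 3 is optimal.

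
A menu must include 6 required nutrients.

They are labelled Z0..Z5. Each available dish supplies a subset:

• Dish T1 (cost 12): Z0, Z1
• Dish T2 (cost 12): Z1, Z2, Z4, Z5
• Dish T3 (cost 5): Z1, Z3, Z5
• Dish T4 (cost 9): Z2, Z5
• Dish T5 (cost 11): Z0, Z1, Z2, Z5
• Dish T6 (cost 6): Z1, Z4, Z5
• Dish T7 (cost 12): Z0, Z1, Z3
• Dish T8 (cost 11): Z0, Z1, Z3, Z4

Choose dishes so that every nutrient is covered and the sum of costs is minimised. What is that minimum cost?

20

T4, T8 together cover every nutrient (T4 ∪ T8 = {Z0, Z1, Z2, Z3, Z4, Z5}); total cost 9 + 11 = 20.
The greedy pick T3, T5, T6 costs 22; no covering selection beats 20.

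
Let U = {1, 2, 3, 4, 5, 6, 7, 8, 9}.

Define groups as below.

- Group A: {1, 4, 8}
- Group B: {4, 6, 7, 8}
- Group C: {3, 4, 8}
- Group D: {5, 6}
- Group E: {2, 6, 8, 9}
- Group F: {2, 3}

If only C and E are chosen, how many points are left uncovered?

Union of C, E = {2, 3, 4, 6, 8, 9}.
Not covered: 1, 5, 7 — 3 points.

3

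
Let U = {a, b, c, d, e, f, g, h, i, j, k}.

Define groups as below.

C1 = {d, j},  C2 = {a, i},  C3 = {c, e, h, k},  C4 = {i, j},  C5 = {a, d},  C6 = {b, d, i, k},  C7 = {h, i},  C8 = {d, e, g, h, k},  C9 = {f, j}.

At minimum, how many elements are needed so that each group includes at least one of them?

4

The 4 elements {d, e, i, j} hit every group.
No choice of 3 elements meets every group, so 4 is the minimum.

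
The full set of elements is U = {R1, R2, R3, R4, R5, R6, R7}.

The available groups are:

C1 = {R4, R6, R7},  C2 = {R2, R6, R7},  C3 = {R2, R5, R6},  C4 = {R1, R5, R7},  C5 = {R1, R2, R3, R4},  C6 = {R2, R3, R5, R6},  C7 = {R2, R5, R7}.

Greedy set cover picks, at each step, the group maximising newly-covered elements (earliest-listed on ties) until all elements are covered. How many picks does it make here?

Greedy: pick C5 (covers 4 new) → pick C1 (covers 2 new) → pick C3 (covers 1 new). Total picks: 3.

3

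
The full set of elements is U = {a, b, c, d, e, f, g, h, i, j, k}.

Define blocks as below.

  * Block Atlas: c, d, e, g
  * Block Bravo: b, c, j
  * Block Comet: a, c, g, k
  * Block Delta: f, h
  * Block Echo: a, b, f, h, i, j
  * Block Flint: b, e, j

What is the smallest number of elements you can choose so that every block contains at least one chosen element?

Take T = {b, g, h}. Each listed block contains at least one of these, so T is a hitting set of size 3.
The blocks Comet, Delta, Flint are pairwise disjoint, so any hitting set needs a separate element for each — at least 3. Hence 3 is optimal.

3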